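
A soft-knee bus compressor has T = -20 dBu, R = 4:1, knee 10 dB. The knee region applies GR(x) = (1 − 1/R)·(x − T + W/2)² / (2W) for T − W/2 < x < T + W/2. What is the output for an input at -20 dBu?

-20.9375 dBu

x − T + W/2 = -20 − (-20) + 5 = 5.
GR = (1 − 1/4) × 5² / 20 = 0.75 × 25 / 20 = 0.9375 dB.
Output = -20 − 0.9375 = -20.9375 dBu.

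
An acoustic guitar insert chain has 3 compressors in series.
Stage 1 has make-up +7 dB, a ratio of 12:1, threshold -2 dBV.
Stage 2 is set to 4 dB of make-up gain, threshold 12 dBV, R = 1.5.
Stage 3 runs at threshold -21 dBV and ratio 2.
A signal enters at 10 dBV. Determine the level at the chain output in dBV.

-5.5 dBV

Stage 1: overshoot 12 dB → 12/12 = 1 dB → -1 dBV; +7 dB make-up → 6 dBV.
Stage 2: below threshold (6 ≤ 12); passes unchanged; make-up brings it to 10 dBV.
Stage 3: 10 dBV is 31 dB over -21 dBV; at 2:1 that becomes 15.5 dB over, giving -5.5 dBV.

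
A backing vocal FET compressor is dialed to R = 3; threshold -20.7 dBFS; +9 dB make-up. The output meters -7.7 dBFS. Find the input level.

Remove make-up: -7.7 − 9 = -16.7 dBFS.
Post-compression overshoot = -16.7 − (-20.7) = 4 dB.
Undo the ratio: input overshoot = 4 × 3 = 12 dB, giving input = -8.7 dBFS.

-8.7 dBFS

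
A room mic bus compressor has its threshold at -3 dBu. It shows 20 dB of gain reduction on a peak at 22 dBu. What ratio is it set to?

5:1

Input overshoot = 22 − (-3) = 25 dB.
Output overshoot = 25 − 20 = 5 dB.
Ratio = input overshoot / output overshoot = 25 / 5 = 5.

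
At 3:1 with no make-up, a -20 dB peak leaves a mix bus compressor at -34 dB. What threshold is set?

-41 dB

Gain reduction = -20 − (-34) = 14 dB; output overshoot = GR / (R − 1) = 14 / 2 = 7 dB.
Threshold = output − output overshoot = -34 − 7 = -41 dB.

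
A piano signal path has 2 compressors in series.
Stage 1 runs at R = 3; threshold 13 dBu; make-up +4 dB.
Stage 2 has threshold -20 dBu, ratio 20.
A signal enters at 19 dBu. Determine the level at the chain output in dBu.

-18.05 dBu

Stage 1: 6 dB above 13 dBu, reduced 3:1 to 2 dB above → 15 dBu; +4 dB make-up → 19 dBu.
Stage 2: 19 dBu is 39 dB over -20 dBu; at 20:1 that becomes 1.95 dB over, giving -18.05 dBu.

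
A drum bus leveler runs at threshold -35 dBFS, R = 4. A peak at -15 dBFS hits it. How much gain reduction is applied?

Overshoot = -15 − (-35) = 20 dB.
A 4:1 ratio leaves 5 dB of that excess.
Gain reduction = 20 − 5 = 15 dB.

15 dB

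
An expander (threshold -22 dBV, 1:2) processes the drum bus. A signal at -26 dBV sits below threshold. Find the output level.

-30 dBV

Undershoot = (-22) − (-26) = 4 dB.
At 1:2, that expands to 8 dB under threshold.
Output = -22 − 8 = -30 dBV.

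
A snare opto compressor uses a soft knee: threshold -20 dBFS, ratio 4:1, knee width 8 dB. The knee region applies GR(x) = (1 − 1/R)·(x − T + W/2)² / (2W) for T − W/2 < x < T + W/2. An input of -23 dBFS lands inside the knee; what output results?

x − T + W/2 = -23 − (-20) + 4 = 1.
GR = (1 − 1/4) × 1² / 16 = 0.75 × 1 / 16 = 0.046875 dB.
Output = -23 − 0.046875 = -23.046875 dBFS.

-23.046875 dBFS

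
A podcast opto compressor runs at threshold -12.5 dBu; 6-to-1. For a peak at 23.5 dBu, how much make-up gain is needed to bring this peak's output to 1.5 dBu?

The peak compresses to -12.5 + 36/6 = -6.5 dBu.
To reach 1.5 dBu requires 1.5 − (-6.5) = 8 dB of make-up.

8 dB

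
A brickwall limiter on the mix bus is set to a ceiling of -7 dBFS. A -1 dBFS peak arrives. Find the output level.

-7 dBFS

A brickwall limiter is an ∞:1 compressor: any input above the ceiling is clamped to -7 dBFS.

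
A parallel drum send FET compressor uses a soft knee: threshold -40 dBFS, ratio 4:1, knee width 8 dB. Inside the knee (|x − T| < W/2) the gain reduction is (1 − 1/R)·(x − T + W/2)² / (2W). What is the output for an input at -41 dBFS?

x − T + W/2 = -41 − (-40) + 4 = 3.
GR = (1 − 1/4) × 3² / 16 = 0.75 × 9 / 16 = 0.421875 dB.
Output = -41 − 0.421875 = -41.421875 dBFS.

-41.421875 dBFS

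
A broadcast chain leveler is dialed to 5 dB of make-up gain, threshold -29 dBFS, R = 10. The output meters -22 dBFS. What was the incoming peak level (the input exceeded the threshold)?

Stripping the +5 dB make-up gives -27 dBFS at the gain stage.
That's 2 dB above the -29 dBFS threshold.
Input overshoot = R × output overshoot = 20 dB → input = -29 + 20 = -9 dBFS.

-9 dBFS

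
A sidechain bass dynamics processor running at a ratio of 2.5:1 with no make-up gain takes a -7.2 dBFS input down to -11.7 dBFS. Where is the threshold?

-14.7 dBFS

Input is 7.5 dB above T (since output overshoot × R = input overshoot: (-11.7 − T)·2.5 = -7.2 − T gives T = -14.7 dBFS).
Check: -14.7 + (-7.2 − (-14.7))/2.5 = -14.7 + 3 = -11.7 dBFS. ✓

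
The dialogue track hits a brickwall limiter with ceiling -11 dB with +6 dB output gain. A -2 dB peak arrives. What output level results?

A brickwall limiter is an ∞:1 compressor: any input above the ceiling is clamped to -11 dB.
Output gain then adds 6 dB: -11 + 6 = -5 dB.

-5 dB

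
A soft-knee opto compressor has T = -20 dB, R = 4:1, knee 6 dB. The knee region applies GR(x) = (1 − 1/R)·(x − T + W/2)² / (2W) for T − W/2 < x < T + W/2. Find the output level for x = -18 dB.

x − T + W/2 = -18 − (-20) + 3 = 5.
GR = (1 − 1/4) × 5² / 12 = 0.75 × 25 / 12 = 1.5625 dB.
Output = -18 − 1.5625 = -19.5625 dB.

-19.5625 dB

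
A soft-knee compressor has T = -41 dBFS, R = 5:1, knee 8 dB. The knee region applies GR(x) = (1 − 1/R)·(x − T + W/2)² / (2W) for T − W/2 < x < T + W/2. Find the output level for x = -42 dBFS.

-42.45 dBFS

x − T + W/2 = -42 − (-41) + 4 = 3.
GR = (1 − 1/5) × 3² / 16 = 0.8 × 9 / 16 = 0.45 dB.
Output = -42 − 0.45 = -42.45 dBFS.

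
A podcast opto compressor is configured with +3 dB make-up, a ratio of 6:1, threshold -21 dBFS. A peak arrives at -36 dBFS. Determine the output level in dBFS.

-36 dBFS is 15 dB below the -21 dBFS threshold, so no gain reduction is applied.
Make-up gain adds 3 dB: -36 + 3 = -33 dBFS.

-33 dBFS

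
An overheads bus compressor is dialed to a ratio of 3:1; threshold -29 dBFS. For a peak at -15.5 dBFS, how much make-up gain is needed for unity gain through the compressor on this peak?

Without make-up, output = threshold + overshoot/3 = -29 + 4.5 = -24.5 dBFS.
Gap to target: 9 dB.

9 dB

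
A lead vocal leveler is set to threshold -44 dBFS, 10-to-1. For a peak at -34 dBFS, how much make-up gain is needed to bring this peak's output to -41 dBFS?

2 dB

The peak compresses to -44 + 10/10 = -43 dBFS.
To reach -41 dBFS requires -41 − (-43) = 2 dB of make-up.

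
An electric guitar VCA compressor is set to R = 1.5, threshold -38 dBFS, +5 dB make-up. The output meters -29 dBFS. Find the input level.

-32 dBFS

Stripping the +5 dB make-up gives -34 dBFS at the gain stage.
That's 4 dB above the -38 dBFS threshold.
Input overshoot = R × output overshoot = 6 dB → input = -38 + 6 = -32 dBFS.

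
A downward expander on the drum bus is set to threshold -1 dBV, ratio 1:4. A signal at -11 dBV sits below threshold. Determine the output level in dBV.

Undershoot = (-1) − (-11) = 10 dB.
At 1:4, that expands to 40 dB under threshold.
Output = -1 − 40 = -41 dBV.

-41 dBV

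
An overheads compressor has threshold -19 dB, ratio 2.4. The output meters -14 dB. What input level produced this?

-7 dB

The compressed level sits -14 − (-19) = 5 dB over threshold.
Input overshoot = R × output overshoot = 12 dB → input = -19 + 12 = -7 dB.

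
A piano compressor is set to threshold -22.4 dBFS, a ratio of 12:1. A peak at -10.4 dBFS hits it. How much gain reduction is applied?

-10.4 dBFS exceeds the threshold by 12 dB.
A 12:1 ratio leaves 1 dB of that excess.
GR = overshoot in − overshoot out = 12 − 1 = 11 dB.

11 dB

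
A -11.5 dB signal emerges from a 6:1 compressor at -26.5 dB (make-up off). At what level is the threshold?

-29.5 dB

Input is 18 dB above T (since output overshoot × R = input overshoot: (-26.5 − T)·6 = -11.5 − T gives T = -29.5 dB).
Check: -29.5 + (-11.5 − (-29.5))/6 = -29.5 + 3 = -26.5 dB. ✓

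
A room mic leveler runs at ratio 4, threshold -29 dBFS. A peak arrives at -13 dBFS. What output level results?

-25 dBFS

Overshoot: -13 − (-29) = 16 dB.
4:1 compression reduces that to 16/4 = 4 dB over.
So the level is -29 + 4 = -25 dBFS.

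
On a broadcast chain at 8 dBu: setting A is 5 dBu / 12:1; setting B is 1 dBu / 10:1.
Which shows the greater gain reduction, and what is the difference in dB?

A: 3 dB over, compressed to 0.25 dB over, so 2.75 dB of GR.
B: 7 dB over, compressed to 0.7 dB over, so 6.3 dB of GR.
B applies 3.55 dB more gain reduction.

B, by 3.55 dB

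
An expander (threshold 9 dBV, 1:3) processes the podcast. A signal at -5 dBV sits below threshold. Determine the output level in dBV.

Undershoot = 9 − (-5) = 14 dB.
At 1:3, that expands to 42 dB under threshold.
Output = 9 − 42 = -33 dBV.

-33 dBV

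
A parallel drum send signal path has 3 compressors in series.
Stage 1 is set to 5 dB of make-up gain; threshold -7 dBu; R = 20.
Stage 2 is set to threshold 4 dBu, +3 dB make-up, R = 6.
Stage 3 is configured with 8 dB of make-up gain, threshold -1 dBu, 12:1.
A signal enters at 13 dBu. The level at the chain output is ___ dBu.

7.25 dBu

Stage 1: overshoot 20 dB → 20/20 = 1 dB → -6 dBu; +5 dB make-up → -1 dBu.
Stage 2: below threshold (-1 ≤ 4); passes unchanged; make-up brings it to 2 dBu.
Stage 3: overshoot 3 dB → 3/12 = 0.25 dB → -0.75 dBu; +8 dB make-up → 7.25 dBu.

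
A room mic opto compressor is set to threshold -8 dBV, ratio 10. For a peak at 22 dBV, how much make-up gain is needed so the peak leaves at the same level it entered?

27 dB

Overshoot 30 dB → 30/10 = 3 dB after compression, so the compressed level is -8 + 3 = -5 dBV.
Make-up = target − compressed = 22 − (-5) = 27 dB.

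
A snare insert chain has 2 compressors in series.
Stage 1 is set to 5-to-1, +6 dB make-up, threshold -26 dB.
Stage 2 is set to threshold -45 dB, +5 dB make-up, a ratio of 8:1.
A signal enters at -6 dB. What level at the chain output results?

Stage 1: overshoot 20 dB → 20/5 = 4 dB → -22 dB; +6 dB make-up → -16 dB.
Stage 2: -16 dB is 29 dB over -45 dB; at 8:1 that becomes 3.625 dB over, giving -41.375 dB; +5 dB make-up → -36.375 dB.

-36.375 dB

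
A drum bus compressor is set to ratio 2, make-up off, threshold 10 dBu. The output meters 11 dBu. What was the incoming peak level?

12 dBu

That's 1 dB above the 10 dBu threshold.
Undo the ratio: input overshoot = 1 × 2 = 2 dB, giving input = 12 dBu.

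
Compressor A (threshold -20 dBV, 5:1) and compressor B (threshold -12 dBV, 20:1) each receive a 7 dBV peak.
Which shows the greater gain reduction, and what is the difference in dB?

A: overshoot 27 dB → output overshoot 5.4 dB → GR 21.6 dB.
B: overshoot 19 dB → output overshoot 0.95 dB → GR 18.05 dB.
Difference: 3.55 dB in favour of A.

A, by 3.55 dB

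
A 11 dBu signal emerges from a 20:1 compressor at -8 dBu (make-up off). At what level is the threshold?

-9 dBu

Input is 20 dB above T (since output overshoot × R = input overshoot: (-8 − T)·20 = 11 − T gives T = -9 dBu).
Check: -9 + (11 − (-9))/20 = -9 + 1 = -8 dBu. ✓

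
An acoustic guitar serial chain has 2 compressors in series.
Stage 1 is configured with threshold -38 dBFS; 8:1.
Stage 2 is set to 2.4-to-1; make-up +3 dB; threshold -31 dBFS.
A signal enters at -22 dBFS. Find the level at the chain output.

Stage 1: overshoot 16 dB → 16/8 = 2 dB → -36 dBFS.
Stage 2: -36 dBFS is at or below the -31 dBFS threshold — no compression; make-up brings it to -33 dBFS.

-33 dBFS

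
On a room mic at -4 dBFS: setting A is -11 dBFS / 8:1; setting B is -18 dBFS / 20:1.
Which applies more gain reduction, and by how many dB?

A: overshoot 7 dB → output overshoot 0.875 dB → GR 6.125 dB.
B: overshoot 14 dB → output overshoot 0.7 dB → GR 13.3 dB.
Difference: 7.175 dB in favour of B.

B, by 7.175 dB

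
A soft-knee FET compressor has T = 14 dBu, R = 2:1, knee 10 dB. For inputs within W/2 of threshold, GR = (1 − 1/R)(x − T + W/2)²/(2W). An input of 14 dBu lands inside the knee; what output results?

x − T + W/2 = 14 − 14 + 5 = 5.
GR = (1 − 1/2) × 5² / 20 = 0.5 × 25 / 20 = 0.625 dB.
Output = 14 − 0.625 = 13.375 dBu.

13.375 dBu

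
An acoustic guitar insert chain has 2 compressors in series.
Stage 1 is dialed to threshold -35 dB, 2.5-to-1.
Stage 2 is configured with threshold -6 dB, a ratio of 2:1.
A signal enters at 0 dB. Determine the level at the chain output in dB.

-21 dB

Stage 1: 35 dB above -35 dB, reduced 2.5:1 to 14 dB above → -21 dB.
Stage 2: below threshold (-21 ≤ -6); passes unchanged; output -21 dB.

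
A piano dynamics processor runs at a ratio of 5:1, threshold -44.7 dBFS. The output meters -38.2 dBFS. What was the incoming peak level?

That's 6.5 dB above the -44.7 dBFS threshold.
Input overshoot = R × output overshoot = 32.5 dB → input = -44.7 + 32.5 = -12.2 dBFS.

-12.2 dBFS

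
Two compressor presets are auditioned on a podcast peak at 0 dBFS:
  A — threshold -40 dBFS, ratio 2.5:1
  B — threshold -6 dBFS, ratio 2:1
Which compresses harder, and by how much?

A, by 21 dB

A: GR = 40 − 40/2.5 = 24 dB.
B: GR = 6 − 6/2 = 3 dB.
Difference: 21 dB in favour of A.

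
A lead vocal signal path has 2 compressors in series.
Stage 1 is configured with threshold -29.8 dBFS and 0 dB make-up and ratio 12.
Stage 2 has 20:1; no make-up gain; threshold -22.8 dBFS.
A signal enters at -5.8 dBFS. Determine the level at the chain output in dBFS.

-27.8 dBFS

Stage 1: 24 dB above -29.8 dBFS, reduced 12:1 to 2 dB above → -27.8 dBFS.
Stage 2: -27.8 dBFS is at or below the -22.8 dBFS threshold — no compression; output -27.8 dBFS.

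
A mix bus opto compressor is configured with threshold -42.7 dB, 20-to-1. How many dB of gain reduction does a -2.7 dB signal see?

Overshoot = -2.7 − (-42.7) = 40 dB.
A 20:1 ratio leaves 2 dB of that excess.
So the signal is attenuated by 40 − 2 = 38 dB.

38 dB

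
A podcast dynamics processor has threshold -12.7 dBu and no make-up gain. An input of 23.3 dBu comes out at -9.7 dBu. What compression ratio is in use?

12:1

Input overshoot = 23.3 − (-12.7) = 36 dB; output overshoot = -9.7 − (-12.7) = 3 dB.
Ratio = 36 / 3 = 12.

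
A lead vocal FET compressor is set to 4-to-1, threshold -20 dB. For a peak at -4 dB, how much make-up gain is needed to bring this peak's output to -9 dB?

Without make-up, output = threshold + overshoot/4 = -20 + 4 = -16 dB.
Gap to target: 7 dB.

7 dB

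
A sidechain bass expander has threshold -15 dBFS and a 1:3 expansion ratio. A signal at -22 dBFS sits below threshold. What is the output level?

Undershoot = (-15) − (-22) = 7 dB.
At 1:3, that expands to 21 dB under threshold.
Output = -15 − 21 = -36 dBFS.

-36 dBFS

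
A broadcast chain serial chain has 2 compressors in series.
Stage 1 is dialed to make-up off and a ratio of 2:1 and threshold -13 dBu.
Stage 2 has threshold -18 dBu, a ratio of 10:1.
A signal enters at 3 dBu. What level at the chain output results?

Stage 1: 3 dBu is 16 dB over -13 dBu; at 2:1 that becomes 8 dB over, giving -5 dBu.
Stage 2: 13 dB above -18 dBu, reduced 10:1 to 1.3 dB above → -16.7 dBu.

-16.7 dBu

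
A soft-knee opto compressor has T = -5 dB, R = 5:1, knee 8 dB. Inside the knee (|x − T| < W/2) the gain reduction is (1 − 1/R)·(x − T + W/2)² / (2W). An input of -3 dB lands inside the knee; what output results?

x − T + W/2 = -3 − (-5) + 4 = 6.
GR = (1 − 1/5) × 6² / 16 = 0.8 × 36 / 16 = 1.8 dB.
Output = -3 − 1.8 = -4.8 dB.

-4.8 dB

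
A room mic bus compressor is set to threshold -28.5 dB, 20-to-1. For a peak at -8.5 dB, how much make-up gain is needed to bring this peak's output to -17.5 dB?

10 dB

The peak compresses to -28.5 + 20/20 = -27.5 dB.
To reach -17.5 dB requires -17.5 − (-27.5) = 10 dB of make-up.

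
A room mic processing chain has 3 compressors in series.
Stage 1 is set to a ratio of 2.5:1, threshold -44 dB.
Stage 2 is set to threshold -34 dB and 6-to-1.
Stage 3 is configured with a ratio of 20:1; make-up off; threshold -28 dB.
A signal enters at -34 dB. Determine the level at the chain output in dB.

Stage 1: 10 dB above -44 dB, reduced 2.5:1 to 4 dB above → -40 dB.
Stage 2: below threshold (-40 ≤ -34); passes unchanged; output -40 dB.
Stage 3: -40 dB is at or below the -28 dB threshold — no compression; output -40 dB.

-40 dB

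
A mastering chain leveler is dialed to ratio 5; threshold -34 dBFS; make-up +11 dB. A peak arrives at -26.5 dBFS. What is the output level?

Overshoot: -26.5 − (-34) = 7.5 dB.
5:1 compression reduces that to 7.5/5 = 1.5 dB over.
So the level is -34 + 1.5 = -32.5 dBFS; make-up adds 11 dB, giving -21.5 dBFS.

-21.5 dBFS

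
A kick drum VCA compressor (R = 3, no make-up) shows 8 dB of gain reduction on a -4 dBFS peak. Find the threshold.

-16 dBFS

Input is 12 dB above T (since output overshoot × R = input overshoot: (-12 − T)·3 = -4 − T gives T = -16 dBFS).
Check: -16 + (-4 − (-16))/3 = -16 + 4 = -12 dBFS. ✓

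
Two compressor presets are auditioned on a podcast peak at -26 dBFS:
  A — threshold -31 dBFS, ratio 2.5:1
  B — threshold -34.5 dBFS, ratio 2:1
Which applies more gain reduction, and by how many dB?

B, by 1.25 dB

A: GR = 5 − 5/2.5 = 3 dB.
B: GR = 8.5 − 8.5/2 = 4.25 dB.
B reduces 1.25 dB more.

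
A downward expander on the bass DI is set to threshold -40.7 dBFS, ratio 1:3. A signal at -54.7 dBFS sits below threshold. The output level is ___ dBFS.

Below threshold, a 1:3 expander applies gain = (3−1)×(T − x) of attenuation.
(3−1) × 14 = 28 dB, so output = -54.7 − 28 = -82.7 dBFS.

-82.7 dBFS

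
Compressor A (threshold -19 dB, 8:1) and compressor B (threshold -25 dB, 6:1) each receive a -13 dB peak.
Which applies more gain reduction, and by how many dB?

A: GR = 6 − 6/8 = 5.25 dB.
B: GR = 12 − 12/6 = 10 dB.
B applies 4.75 dB more gain reduction.

B, by 4.75 dB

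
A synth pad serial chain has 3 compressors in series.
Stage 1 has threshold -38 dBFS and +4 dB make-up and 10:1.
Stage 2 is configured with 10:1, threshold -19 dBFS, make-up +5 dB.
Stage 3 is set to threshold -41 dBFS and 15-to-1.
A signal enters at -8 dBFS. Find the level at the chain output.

Stage 1: overshoot 30 dB → 30/10 = 3 dB → -35 dBFS; +4 dB make-up → -31 dBFS.
Stage 2: -31 dBFS ≤ -19 dBFS, so stage 2 doesn't engage; make-up brings it to -26 dBFS.
Stage 3: overshoot 15 dB → 15/15 = 1 dB → -40 dBFS.

-40 dBFS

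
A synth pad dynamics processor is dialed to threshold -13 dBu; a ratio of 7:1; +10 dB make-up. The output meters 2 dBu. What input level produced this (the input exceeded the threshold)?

Before make-up, the level was 2 − 10 = -8 dBu.
The compressed level sits -8 − (-13) = 5 dB over threshold.
Before 7:1 compression the overshoot was 5 × 7 = 35 dB, so input = -13 + 35 = 22 dBu.

22 dBu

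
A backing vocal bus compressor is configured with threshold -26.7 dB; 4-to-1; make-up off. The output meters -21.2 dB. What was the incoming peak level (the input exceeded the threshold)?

The compressed level sits -21.2 − (-26.7) = 5.5 dB over threshold.
Undo the ratio: input overshoot = 5.5 × 4 = 22 dB, giving input = -4.7 dB.

-4.7 dB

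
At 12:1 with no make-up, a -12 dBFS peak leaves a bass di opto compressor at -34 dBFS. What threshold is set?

-36 dBFS

Let T be the threshold. Output overshoot = (input overshoot)/R, so -34 − T = (-12 − T)/12.
12·(-34 − T) = -12 − T → 11·T = -408 − (-12) = -396.
T = -396/11 = -36 dBFS.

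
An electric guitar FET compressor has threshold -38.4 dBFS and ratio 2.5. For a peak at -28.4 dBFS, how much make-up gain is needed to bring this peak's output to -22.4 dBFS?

12 dB

Without make-up, output = threshold + overshoot/2.5 = -38.4 + 4 = -34.4 dBFS.
Gap to target: 12 dB.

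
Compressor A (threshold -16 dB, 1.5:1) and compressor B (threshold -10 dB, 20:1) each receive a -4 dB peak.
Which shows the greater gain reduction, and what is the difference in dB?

A: GR = 12 − 12/1.5 = 4 dB.
B: GR = 6 − 6/20 = 5.7 dB.
B reduces 1.7 dB more.

B, by 1.7 dB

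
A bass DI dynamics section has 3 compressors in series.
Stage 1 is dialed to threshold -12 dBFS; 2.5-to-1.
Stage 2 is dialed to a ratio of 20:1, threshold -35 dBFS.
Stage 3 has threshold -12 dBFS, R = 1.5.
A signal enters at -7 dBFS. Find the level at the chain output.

Stage 1: overshoot 5 dB → 5/2.5 = 2 dB → -10 dBFS.
Stage 2: -10 dBFS is 25 dB over -35 dBFS; at 20:1 that becomes 1.25 dB over, giving -33.75 dBFS.
Stage 3: -33.75 dBFS ≤ -12 dBFS, so stage 3 doesn't engage; output -33.75 dBFS.

-33.75 dBFS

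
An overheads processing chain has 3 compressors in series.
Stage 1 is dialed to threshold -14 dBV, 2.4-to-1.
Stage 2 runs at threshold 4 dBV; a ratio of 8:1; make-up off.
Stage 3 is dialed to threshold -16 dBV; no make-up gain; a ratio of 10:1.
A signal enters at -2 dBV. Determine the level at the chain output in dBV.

Stage 1: -2 dBV is 12 dB over -14 dBV; at 2.4:1 that becomes 5 dB over, giving -9 dBV.
Stage 2: below threshold (-9 ≤ 4); passes unchanged; output -9 dBV.
Stage 3: overshoot 7 dB → 7/10 = 0.7 dB → -15.3 dBV.

-15.3 dBV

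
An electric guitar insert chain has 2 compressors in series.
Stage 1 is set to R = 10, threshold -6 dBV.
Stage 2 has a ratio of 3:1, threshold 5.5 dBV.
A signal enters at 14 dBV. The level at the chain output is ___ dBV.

Stage 1: 14 dBV is 20 dB over -6 dBV; at 10:1 that becomes 2 dB over, giving -4 dBV.
Stage 2: -4 dBV ≤ 5.5 dBV, so stage 2 doesn't engage; output -4 dBV.

-4 dBV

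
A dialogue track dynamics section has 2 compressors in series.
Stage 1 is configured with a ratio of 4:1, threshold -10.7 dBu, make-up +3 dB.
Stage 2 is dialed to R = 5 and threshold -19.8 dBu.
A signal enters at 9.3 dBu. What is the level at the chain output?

-16.38 dBu

Stage 1: 9.3 dBu is 20 dB over -10.7 dBu; at 4:1 that becomes 5 dB over, giving -5.7 dBu; +3 dB make-up → -2.7 dBu.
Stage 2: -2.7 dBu is 17.1 dB over -19.8 dBu; at 5:1 that becomes 3.42 dB over, giving -16.38 dBu.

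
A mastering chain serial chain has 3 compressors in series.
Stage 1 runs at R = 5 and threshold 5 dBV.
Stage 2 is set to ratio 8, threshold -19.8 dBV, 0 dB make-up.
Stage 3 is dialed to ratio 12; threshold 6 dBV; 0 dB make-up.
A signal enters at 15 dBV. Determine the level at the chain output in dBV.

-16.45 dBV

Stage 1: overshoot 10 dB → 10/5 = 2 dB → 7 dBV.
Stage 2: overshoot 26.8 dB → 26.8/8 = 3.35 dB → -16.45 dBV.
Stage 3: -16.45 dBV ≤ 6 dBV, so stage 3 doesn't engage; output -16.45 dBV.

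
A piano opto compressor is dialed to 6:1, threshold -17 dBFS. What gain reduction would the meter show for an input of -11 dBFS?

5 dB

Overshoot = -11 − (-17) = 6 dB.
After 6:1 compression the overshoot becomes 6/6 = 1 dB.
So the signal is attenuated by 6 − 1 = 5 dB.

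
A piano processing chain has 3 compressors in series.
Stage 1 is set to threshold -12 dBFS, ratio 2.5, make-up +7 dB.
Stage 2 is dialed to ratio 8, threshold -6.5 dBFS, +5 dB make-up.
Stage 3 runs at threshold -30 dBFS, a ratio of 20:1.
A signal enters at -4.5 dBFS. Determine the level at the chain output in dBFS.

Stage 1: -4.5 dBFS is 7.5 dB over -12 dBFS; at 2.5:1 that becomes 3 dB over, giving -9 dBFS; +7 dB make-up → -2 dBFS.
Stage 2: -2 dBFS is 4.5 dB over -6.5 dBFS; at 8:1 that becomes 0.5625 dB over, giving -5.9375 dBFS; +5 dB make-up → -0.9375 dBFS.
Stage 3: 29.0625 dB above -30 dBFS, reduced 20:1 to 1.453125 dB above → -28.546875 dBFS.

-28.546875 dBFS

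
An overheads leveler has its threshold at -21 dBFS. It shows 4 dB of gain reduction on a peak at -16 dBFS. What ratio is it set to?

Input overshoot = -16 − (-21) = 5 dB.
Output overshoot = 5 − 4 = 1 dB.
Ratio = input overshoot / output overshoot = 5 / 1 = 5.

5:1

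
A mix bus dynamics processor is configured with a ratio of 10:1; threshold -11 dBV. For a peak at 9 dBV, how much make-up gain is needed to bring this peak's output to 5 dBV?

14 dB

Without make-up, output = threshold + overshoot/10 = -11 + 2 = -9 dBV.
Gap to target: 14 dB.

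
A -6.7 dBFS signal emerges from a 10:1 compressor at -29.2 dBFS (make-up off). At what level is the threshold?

-31.7 dBFS

Gain reduction = -6.7 − (-29.2) = 22.5 dB; output overshoot = GR / (R − 1) = 22.5 / 9 = 2.5 dB.
Threshold = output − output overshoot = -29.2 − 2.5 = -31.7 dBFS.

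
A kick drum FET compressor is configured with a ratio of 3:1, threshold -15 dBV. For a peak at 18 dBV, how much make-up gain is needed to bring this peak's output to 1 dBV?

5 dB

Without make-up, output = threshold + overshoot/3 = -15 + 11 = -4 dBV.
Gap to target: 5 dB.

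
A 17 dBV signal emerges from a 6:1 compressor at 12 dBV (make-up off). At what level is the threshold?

Gain reduction = 17 − 12 = 5 dB; output overshoot = GR / (R − 1) = 5 / 5 = 1 dB.
Threshold = output − output overshoot = 12 − 1 = 11 dBV.

11 dBV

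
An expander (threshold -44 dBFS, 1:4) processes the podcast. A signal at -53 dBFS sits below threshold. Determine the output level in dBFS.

-80 dBFS

The input is 9 dB below the -44 dBFS threshold.
A 1:4 expander multiplies undershoot by 4: 9 × 4 = 36 dB below threshold.
Output = -44 − 36 = -80 dBFS.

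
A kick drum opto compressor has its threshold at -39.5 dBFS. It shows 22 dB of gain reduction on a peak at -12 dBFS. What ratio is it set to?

Input overshoot = -12 − (-39.5) = 27.5 dB.
Output overshoot = 27.5 − 22 = 5.5 dB.
Ratio = input overshoot / output overshoot = 27.5 / 5.5 = 5.

5:1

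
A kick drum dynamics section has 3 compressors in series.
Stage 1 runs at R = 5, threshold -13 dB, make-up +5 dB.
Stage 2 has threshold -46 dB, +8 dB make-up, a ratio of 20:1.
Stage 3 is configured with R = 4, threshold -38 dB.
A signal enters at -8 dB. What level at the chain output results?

-37.5125 dB

Stage 1: -8 dB is 5 dB over -13 dB; at 5:1 that becomes 1 dB over, giving -12 dB; +5 dB make-up → -7 dB.
Stage 2: overshoot 39 dB → 39/20 = 1.95 dB → -44.05 dB; +8 dB make-up → -36.05 dB.
Stage 3: -36.05 dB is 1.95 dB over -38 dB; at 4:1 that becomes 0.4875 dB over, giving -37.5125 dB.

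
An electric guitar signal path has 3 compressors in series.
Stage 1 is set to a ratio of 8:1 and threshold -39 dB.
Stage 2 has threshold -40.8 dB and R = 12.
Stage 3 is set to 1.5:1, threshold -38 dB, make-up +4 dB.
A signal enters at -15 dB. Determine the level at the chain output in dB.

-36.4 dB

Stage 1: -15 dB is 24 dB over -39 dB; at 8:1 that becomes 3 dB over, giving -36 dB.
Stage 2: -36 dB is 4.8 dB over -40.8 dB; at 12:1 that becomes 0.4 dB over, giving -40.4 dB.
Stage 3: -40.4 dB is at or below the -38 dB threshold — no compression; make-up brings it to -36.4 dB.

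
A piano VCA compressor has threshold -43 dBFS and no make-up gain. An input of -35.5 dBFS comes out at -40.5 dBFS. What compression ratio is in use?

Input overshoot = -35.5 − (-43) = 7.5 dB; output overshoot = -40.5 − (-43) = 2.5 dB.
Ratio = 7.5 / 2.5 = 3.

3:1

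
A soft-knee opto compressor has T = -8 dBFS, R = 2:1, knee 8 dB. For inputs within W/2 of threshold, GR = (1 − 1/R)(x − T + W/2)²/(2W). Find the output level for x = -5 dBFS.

x − T + W/2 = -5 − (-8) + 4 = 7.
GR = (1 − 1/2) × 7² / 16 = 0.5 × 49 / 16 = 1.53125 dB.
Output = -5 − 1.53125 = -6.53125 dBFS.

-6.53125 dBFS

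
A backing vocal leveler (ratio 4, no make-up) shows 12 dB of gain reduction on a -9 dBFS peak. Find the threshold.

Let T be the threshold. Output overshoot = (input overshoot)/R, so -21 − T = (-9 − T)/4.
4·(-21 − T) = -9 − T → 3·T = -84 − (-9) = -75.
T = -75/3 = -25 dBFS.

-25 dBFS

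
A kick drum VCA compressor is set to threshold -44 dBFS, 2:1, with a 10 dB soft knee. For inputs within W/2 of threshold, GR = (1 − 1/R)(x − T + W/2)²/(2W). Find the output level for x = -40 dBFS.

-42.025 dBFS

x − T + W/2 = -40 − (-44) + 5 = 9.
GR = (1 − 1/2) × 9² / 20 = 0.5 × 81 / 20 = 2.025 dB.
Output = -40 − 2.025 = -42.025 dBFS.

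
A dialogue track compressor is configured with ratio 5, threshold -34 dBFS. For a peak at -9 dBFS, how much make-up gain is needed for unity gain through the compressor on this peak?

20 dB

Without make-up, output = threshold + overshoot/5 = -34 + 5 = -29 dBFS.
Gap to target: 20 dB.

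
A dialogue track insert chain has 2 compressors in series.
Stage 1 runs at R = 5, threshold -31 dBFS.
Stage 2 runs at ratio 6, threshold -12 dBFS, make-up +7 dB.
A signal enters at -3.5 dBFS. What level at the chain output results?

Stage 1: -3.5 dBFS is 27.5 dB over -31 dBFS; at 5:1 that becomes 5.5 dB over, giving -25.5 dBFS.
Stage 2: -25.5 dBFS is at or below the -12 dBFS threshold — no compression; make-up brings it to -18.5 dBFS.

-18.5 dBFS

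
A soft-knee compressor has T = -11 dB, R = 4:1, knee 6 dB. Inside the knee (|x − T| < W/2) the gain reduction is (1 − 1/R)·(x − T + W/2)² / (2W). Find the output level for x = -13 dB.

x − T + W/2 = -13 − (-11) + 3 = 1.
GR = (1 − 1/4) × 1² / 12 = 0.75 × 1 / 12 = 0.0625 dB.
Output = -13 − 0.0625 = -13.0625 dB.

-13.0625 dB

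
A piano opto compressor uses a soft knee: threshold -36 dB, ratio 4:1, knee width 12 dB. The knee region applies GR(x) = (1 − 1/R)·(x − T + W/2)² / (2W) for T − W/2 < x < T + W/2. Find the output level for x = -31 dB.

-34.78125 dB

x − T + W/2 = -31 − (-36) + 6 = 11.
GR = (1 − 1/4) × 11² / 24 = 0.75 × 121 / 24 = 3.78125 dB.
Output = -31 − 3.78125 = -34.78125 dB.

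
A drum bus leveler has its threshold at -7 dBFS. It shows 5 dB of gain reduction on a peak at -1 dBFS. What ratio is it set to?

Input overshoot = -1 − (-7) = 6 dB.
Output overshoot = 6 − 5 = 1 dB.
Ratio = input overshoot / output overshoot = 6 / 1 = 6.

6:1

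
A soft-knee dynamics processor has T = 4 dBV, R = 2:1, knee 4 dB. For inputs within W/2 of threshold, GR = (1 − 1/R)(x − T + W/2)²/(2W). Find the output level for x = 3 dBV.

2.9375 dBV

x − T + W/2 = 3 − 4 + 2 = 1.
GR = (1 − 1/2) × 1² / 8 = 0.5 × 1 / 8 = 0.0625 dB.
Output = 3 − 0.0625 = 2.9375 dBV.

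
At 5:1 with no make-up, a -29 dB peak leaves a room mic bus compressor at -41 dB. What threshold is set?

-44 dB

Let T be the threshold. Output overshoot = (input overshoot)/R, so -41 − T = (-29 − T)/5.
5·(-41 − T) = -29 − T → 4·T = -205 − (-29) = -176.
T = -176/4 = -44 dB.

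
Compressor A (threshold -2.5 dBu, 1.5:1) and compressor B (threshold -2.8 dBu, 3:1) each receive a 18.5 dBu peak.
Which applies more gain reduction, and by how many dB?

A: 21 dB over, compressed to 14 dB over, so 7 dB of GR.
B: 21.3 dB over, compressed to 7.1 dB over, so 14.2 dB of GR.
Difference: 7.2 dB in favour of B.

B, by 7.2 dB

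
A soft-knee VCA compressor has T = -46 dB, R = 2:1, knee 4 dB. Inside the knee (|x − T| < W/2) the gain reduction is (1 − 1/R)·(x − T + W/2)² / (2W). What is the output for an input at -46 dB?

-46.25 dB

x − T + W/2 = -46 − (-46) + 2 = 2.
GR = (1 − 1/2) × 2² / 8 = 0.5 × 4 / 8 = 0.25 dB.
Output = -46 − 0.25 = -46.25 dB.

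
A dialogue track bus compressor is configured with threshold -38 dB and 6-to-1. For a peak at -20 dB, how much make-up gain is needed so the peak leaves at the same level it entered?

15 dB

Without make-up, output = threshold + overshoot/6 = -38 + 3 = -35 dB.
Gap to target: 15 dB.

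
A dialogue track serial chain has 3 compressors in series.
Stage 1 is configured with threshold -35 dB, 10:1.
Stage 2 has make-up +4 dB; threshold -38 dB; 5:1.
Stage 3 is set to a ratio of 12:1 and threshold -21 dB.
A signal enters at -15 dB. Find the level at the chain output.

Stage 1: overshoot 20 dB → 20/10 = 2 dB → -33 dB.
Stage 2: overshoot 5 dB → 5/5 = 1 dB → -37 dB; +4 dB make-up → -33 dB.
Stage 3: below threshold (-33 ≤ -21); passes unchanged; output -33 dB.

-33 dB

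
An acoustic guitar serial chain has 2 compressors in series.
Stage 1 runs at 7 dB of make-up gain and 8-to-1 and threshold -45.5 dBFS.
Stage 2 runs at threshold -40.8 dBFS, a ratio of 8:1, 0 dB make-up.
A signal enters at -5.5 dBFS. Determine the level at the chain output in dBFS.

-39.8875 dBFS

Stage 1: overshoot 40 dB → 40/8 = 5 dB → -40.5 dBFS; +7 dB make-up → -33.5 dBFS.
Stage 2: -33.5 dBFS is 7.3 dB over -40.8 dBFS; at 8:1 that becomes 0.9125 dB over, giving -39.8875 dBFS.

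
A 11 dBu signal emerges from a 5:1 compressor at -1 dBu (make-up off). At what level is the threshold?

Gain reduction = 11 − (-1) = 12 dB; output overshoot = GR / (R − 1) = 12 / 4 = 3 dB.
Threshold = output − output overshoot = -1 − 3 = -4 dBu.

-4 dBu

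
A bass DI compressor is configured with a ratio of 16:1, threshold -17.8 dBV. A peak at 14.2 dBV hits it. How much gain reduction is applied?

The signal is 32 dB above threshold.
At 16:1, output sits 32/16 = 2 dB above threshold.
GR = overshoot in − overshoot out = 32 − 2 = 30 dB.

30 dB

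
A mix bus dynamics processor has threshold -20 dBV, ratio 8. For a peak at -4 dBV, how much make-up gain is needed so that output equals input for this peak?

Overshoot 16 dB → 16/8 = 2 dB after compression, so the compressed level is -20 + 2 = -18 dBV.
Make-up = target − compressed = -4 − (-18) = 14 dB.

14 dB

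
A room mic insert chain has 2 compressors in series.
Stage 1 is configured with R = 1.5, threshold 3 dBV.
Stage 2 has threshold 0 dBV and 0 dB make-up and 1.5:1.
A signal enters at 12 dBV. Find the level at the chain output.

Stage 1: 9 dB above 3 dBV, reduced 1.5:1 to 6 dB above → 9 dBV.
Stage 2: 9 dB above 0 dBV, reduced 1.5:1 to 6 dB above → 6 dBV.

6 dBV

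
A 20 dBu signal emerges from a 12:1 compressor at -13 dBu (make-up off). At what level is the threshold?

-16 dBu

Let T be the threshold. Output overshoot = (input overshoot)/R, so -13 − T = (20 − T)/12.
12·(-13 − T) = 20 − T → 11·T = -156 − 20 = -176.
T = -176/11 = -16 dBu.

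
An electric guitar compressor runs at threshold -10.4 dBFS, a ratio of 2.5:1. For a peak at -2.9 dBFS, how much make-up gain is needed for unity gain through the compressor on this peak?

4.5 dB

The peak compresses to -10.4 + 7.5/2.5 = -7.4 dBFS.
To reach -2.9 dBFS requires -2.9 − (-7.4) = 4.5 dB of make-up.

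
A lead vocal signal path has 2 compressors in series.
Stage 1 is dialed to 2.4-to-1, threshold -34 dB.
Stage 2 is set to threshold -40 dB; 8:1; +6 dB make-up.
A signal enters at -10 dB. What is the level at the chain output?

Stage 1: 24 dB above -34 dB, reduced 2.4:1 to 10 dB above → -24 dB.
Stage 2: -24 dB is 16 dB over -40 dB; at 8:1 that becomes 2 dB over, giving -38 dB; +6 dB make-up → -32 dB.

-32 dB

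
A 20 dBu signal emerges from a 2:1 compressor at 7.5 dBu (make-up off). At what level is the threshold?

Let T be the threshold. Output overshoot = (input overshoot)/R, so 7.5 − T = (20 − T)/2.
2·(7.5 − T) = 20 − T → 1·T = 15 − 20 = -5.
T = -5/1 = -5 dBu.

-5 dBu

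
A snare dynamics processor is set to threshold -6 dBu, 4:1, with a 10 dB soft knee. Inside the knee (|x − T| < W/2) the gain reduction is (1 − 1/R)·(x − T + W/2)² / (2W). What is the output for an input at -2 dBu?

x − T + W/2 = -2 − (-6) + 5 = 9.
GR = (1 − 1/4) × 9² / 20 = 0.75 × 81 / 20 = 3.0375 dB.
Output = -2 − 3.0375 = -5.0375 dBu.

-5.0375 dBu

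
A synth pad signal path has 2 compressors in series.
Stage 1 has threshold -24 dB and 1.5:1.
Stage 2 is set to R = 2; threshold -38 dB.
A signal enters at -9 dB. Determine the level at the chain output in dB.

-26 dB

Stage 1: -9 dB is 15 dB over -24 dB; at 1.5:1 that becomes 10 dB over, giving -14 dB.
Stage 2: overshoot 24 dB → 24/2 = 12 dB → -26 dB.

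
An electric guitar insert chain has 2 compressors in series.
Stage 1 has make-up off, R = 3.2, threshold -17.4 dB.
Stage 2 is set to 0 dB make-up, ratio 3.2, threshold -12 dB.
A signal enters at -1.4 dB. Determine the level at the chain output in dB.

-12.4 dB

Stage 1: -1.4 dB is 16 dB over -17.4 dB; at 3.2:1 that becomes 5 dB over, giving -12.4 dB.
Stage 2: -12.4 dB ≤ -12 dB, so stage 2 doesn't engage; output -12.4 dB.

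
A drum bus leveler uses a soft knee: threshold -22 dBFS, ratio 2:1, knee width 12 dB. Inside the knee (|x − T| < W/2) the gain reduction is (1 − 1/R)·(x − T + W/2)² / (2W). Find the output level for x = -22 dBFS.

-22.75 dBFS

x − T + W/2 = -22 − (-22) + 6 = 6.
GR = (1 − 1/2) × 6² / 24 = 0.5 × 36 / 24 = 0.75 dB.
Output = -22 − 0.75 = -22.75 dBFS.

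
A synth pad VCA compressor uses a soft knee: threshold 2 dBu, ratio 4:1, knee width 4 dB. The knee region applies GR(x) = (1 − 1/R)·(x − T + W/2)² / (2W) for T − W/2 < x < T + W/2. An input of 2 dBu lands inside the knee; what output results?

x − T + W/2 = 2 − 2 + 2 = 2.
GR = (1 − 1/4) × 2² / 8 = 0.75 × 4 / 8 = 0.375 dB.
Output = 2 − 0.375 = 1.625 dBu.

1.625 dBu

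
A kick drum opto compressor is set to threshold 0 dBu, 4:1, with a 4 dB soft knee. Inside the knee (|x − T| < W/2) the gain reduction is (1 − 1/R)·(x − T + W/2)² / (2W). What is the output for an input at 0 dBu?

-0.375 dBu

x − T + W/2 = 0 − 0 + 2 = 2.
GR = (1 − 1/4) × 2² / 8 = 0.75 × 4 / 8 = 0.375 dB.
Output = 0 − 0.375 = -0.375 dBu.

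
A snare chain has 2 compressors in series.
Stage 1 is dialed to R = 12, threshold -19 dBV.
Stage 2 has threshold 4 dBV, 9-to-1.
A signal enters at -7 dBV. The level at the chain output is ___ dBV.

-18 dBV

Stage 1: overshoot 12 dB → 12/12 = 1 dB → -18 dBV.
Stage 2: -18 dBV is at or below the 4 dBV threshold — no compression; output -18 dBV.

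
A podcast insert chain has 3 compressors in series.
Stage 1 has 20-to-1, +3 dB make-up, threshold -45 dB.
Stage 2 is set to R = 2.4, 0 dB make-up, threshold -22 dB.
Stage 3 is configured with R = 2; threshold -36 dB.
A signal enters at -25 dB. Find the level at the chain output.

-41 dB

Stage 1: 20 dB above -45 dB, reduced 20:1 to 1 dB above → -44 dB; +3 dB make-up → -41 dB.
Stage 2: below threshold (-41 ≤ -22); passes unchanged; output -41 dB.
Stage 3: -41 dB ≤ -36 dB, so stage 3 doesn't engage; output -41 dB.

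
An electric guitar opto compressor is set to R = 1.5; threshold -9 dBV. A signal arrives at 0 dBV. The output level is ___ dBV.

The input is 9 dB above the -9 dBV threshold.
At 1.5:1 the overshoot is divided by 1.5, leaving 6 dB above threshold.
Output = -9 + 6 = -3 dBV.

-3 dBV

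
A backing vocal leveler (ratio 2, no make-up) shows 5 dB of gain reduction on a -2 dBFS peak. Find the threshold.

-12 dBFS

Input is 10 dB above T (since output overshoot × R = input overshoot: (-7 − T)·2 = -2 − T gives T = -12 dBFS).
Check: -12 + (-2 − (-12))/2 = -12 + 5 = -7 dBFS. ✓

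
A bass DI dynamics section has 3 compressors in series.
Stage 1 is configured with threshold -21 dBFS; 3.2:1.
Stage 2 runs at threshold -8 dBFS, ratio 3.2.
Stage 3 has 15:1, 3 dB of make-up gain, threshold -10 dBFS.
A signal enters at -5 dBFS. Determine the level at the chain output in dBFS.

-13 dBFS

Stage 1: 16 dB above -21 dBFS, reduced 3.2:1 to 5 dB above → -16 dBFS.
Stage 2: -16 dBFS is at or below the -8 dBFS threshold — no compression; output -16 dBFS.
Stage 3: below threshold (-16 ≤ -10); passes unchanged; make-up brings it to -13 dBFS.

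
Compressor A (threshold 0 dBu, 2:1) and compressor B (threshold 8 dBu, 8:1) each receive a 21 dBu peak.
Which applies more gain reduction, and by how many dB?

B, by 0.875 dB

A: GR = 21 − 21/2 = 10.5 dB.
B: GR = 13 − 13/8 = 11.375 dB.
Difference: 0.875 dB in favour of B.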